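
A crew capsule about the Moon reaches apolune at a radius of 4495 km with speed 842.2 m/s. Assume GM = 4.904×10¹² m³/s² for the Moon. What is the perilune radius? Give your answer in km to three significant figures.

r_a = 4.495×10⁶ m.
Specific energy ε = v²/2 − μ/r = -7.363×10⁵ J/kg, so a = −μ/(2ε) = 3.330×10⁶ m.
The apsides satisfy r_p + r_a = 2a, so the perilune radius is 2a − r_a = 2.165×10⁶ m = 2165.0 km.

perilune radius ≈ 2160 km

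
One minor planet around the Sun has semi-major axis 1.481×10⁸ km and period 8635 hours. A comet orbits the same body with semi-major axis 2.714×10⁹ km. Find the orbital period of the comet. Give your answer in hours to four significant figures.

Kepler's third law: T² ∝ a³, so T₂ = T₁ (a₂/a₁)^(3/2).
a₂/a₁ = 18.33, (a₂/a₁)^(3/2) = 78.45.
T₂ = 8635 × 78.45 = 6.774×10⁵ hours.

T₂ ≈ 6.774×10⁵ hours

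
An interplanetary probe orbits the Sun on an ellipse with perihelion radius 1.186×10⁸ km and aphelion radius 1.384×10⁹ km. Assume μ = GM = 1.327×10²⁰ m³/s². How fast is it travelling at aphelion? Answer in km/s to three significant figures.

Semi-major axis a = (r_p + r_a)/2 = 7.5130×10⁸ km = 7.513×10¹¹ m.
Vis-viva: v² = μ(2/r − 1/a) = 1.327×10²⁰ × (1.445×10⁻¹² − 1.331×10⁻¹²) = 1.514×10⁷ m²/s².
v = 3890 m/s = 3.890 km/s.

v ≈ 3.89 km/s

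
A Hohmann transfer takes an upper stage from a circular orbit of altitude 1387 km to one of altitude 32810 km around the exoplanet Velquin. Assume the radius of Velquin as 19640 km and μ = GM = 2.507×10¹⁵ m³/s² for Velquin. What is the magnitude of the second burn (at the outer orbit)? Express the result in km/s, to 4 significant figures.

Δv ≈ 1.683 km/s

r₁ = 19640 + 1387 = 21027 km = 2.1027×10⁷ m.
r₂ = 19640 + 32810 = 52450 km = 5.2450×10⁷ m.
Transfer ellipse a_t = (r₁ + r₂)/2 = 3.674×10⁷ m.
At r₁: circular v_c1 = √(μ/r₁) = 10920 m/s; transfer-periapsis v_p = √[μ(2/r₁ − 1/a_t)] = 13050 m/s.
At r₂: circular v_c2 = √(μ/r₂) = 6914 m/s; transfer-apoapsis v_a = √[μ(2/r₂ − 1/a_t)] = 5230 m/s.
Δv₂ = v_c2 − v_a = 1683 m/s.
= 1.683 km/s.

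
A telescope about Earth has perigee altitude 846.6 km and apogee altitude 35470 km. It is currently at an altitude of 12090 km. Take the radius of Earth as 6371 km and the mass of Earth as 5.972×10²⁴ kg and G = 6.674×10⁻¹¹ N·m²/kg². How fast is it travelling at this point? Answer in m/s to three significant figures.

v ≈ 5190 m/s

μ = GM = 6.674×10⁻¹¹ × 5.972×10²⁴ = 3.986×10¹⁴ m³/s².
r_p = 6371 + 846.6 = 7217.6 km = 7.2176×10⁶ m.
r_a = 6371 + 35470 = 41841 km = 4.1841×10⁷ m.
r = 6371 + 12090 = 18461 km = 1.846×10⁷ m.
Semi-major axis a = (r_p + r_a)/2 = 24529 km = 2.453×10⁷ m.
Vis-viva: v² = μ(2/r − 1/a) = 3.986×10¹⁴ × (1.083×10⁻⁷ − 4.077×10⁻⁸) = 2.693×10⁷ m²/s².
v = 5190 m/s.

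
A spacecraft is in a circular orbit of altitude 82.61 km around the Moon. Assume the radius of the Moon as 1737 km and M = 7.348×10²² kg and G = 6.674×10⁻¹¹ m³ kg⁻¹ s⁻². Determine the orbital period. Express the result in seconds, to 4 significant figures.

μ = GM = 6.674×10⁻¹¹ × 7.348×10²² = 4.904×10¹² m³/s².
r = 1737 + 82.61 = 1819.6 km = 1.8196×10⁶ m.
Kepler's third law: T = 2π√(r³/μ) = 2π√((1.820×10⁶)³ / 4.904×10¹²).
r³/μ = 1.229×10⁶ s², so T = 2π × 1.108×10³ = 6.964×10³ s.

T ≈ 6964 seconds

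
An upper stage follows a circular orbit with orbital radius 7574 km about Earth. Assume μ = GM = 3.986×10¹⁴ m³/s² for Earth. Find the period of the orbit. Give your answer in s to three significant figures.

r = 7574 km = 7.574×10⁶ m.
Kepler's third law: T = 2π√(r³/μ) = 2π√((7.574×10⁶)³ / 3.986×10¹⁴).
r³/μ = 1.090×10⁶ s², so T = 2π × 1.044×10³ = 6.560×10³ s.

T ≈ 6560 s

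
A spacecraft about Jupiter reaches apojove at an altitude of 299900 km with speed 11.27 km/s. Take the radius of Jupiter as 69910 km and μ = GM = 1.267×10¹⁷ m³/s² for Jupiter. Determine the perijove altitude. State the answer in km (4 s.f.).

r_a = 69910 + 299900 = 3.6981×10⁵ km = 3.698×10⁸ m.
Specific energy ε = v²/2 − μ/r = -2.791×10⁸ J/kg, so a = −μ/(2ε) = 2.270×10⁸ m.
The apsides satisfy r_p + r_a = 2a, so the perijove radius is 2a − r_a = 8.415×10⁷ m = 84146 km.
Perijove altitude = 84146 − 69910 = 14236 km.

perijove altitude ≈ 14240 km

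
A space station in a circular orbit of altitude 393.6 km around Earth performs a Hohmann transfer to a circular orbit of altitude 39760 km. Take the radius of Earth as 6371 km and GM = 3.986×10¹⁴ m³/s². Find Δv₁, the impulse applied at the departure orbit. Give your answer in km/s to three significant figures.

Δv ≈ 2.46 km/s

r₁ = 6371 + 393.6 = 6764.6 km = 6.7646×10⁶ m.
r₂ = 6371 + 39760 = 46131 km = 4.6131×10⁷ m.
Transfer ellipse a_t = (r₁ + r₂)/2 = 2.645×10⁷ m.
At r₁: circular v_c1 = √(μ/r₁) = 7676 m/s; transfer-perigee v_p = √[μ(2/r₁ − 1/a_t)] = 10140 m/s.
Δv₁ = v_p − v_c1 = 2462 m/s.
= 2.462 km/s.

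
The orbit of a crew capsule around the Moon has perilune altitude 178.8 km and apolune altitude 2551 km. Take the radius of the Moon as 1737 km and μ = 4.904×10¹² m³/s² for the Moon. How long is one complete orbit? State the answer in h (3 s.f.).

r_p = 1737 + 178.8 = 1915.8 km = 1.9158×10⁶ m.
r_a = 1737 + 2551 = 4288.0 km = 4.2880×10⁶ m.
Semi-major axis a = (r_p + r_a)/2 = (1915.8 + 4288.0)/2 = 3101.9 km = 3.102×10⁶ m.
By Kepler's third law T = 2π√(a³/μ) = 2π × 2.467×10³ = 1.550×10⁴ s.
= 4.306 h.

T ≈ 4.31 h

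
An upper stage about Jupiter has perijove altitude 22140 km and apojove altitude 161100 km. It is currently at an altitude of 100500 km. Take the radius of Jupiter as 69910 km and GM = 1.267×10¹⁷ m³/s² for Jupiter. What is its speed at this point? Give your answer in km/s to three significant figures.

r_p = 69910 + 22140 = 92050 km = 9.2050×10⁷ m.
r_a = 69910 + 161100 = 231010 km = 2.3101×10⁸ m.
r = 69910 + 100500 = 1.7041×10⁵ km = 1.704×10⁸ m.
Semi-major axis a = (r_p + r_a)/2 = 1.6153×10⁵ km = 1.615×10⁸ m.
Vis-viva: v² = μ(2/r − 1/a) = 1.267×10¹⁷ × (1.174×10⁻⁸ − 6.191×10⁻⁹) = 7.026×10⁸ m²/s².
v = 26510 m/s = 26.51 km/s.

v ≈ 26.5 km/s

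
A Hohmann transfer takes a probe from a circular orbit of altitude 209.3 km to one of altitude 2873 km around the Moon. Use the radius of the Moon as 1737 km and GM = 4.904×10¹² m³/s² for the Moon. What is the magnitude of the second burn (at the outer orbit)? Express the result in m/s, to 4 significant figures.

Δv ≈ 236.7 m/s

r₁ = 1737 + 209.3 = 1946.3 km = 1.9463×10⁶ m.
r₂ = 1737 + 2873 = 4610.0 km = 4.6100×10⁶ m.
Transfer ellipse a_t = (r₁ + r₂)/2 = 3.278×10⁶ m.
At r₁: circular v_c1 = √(μ/r₁) = 1587 m/s; transfer-perilune v_p = √[μ(2/r₁ − 1/a_t)] = 1882 m/s.
At r₂: circular v_c2 = √(μ/r₂) = 1031 m/s; transfer-apolune v_a = √[μ(2/r₂ − 1/a_t)] = 794.7 m/s.
Δv₂ = v_c2 − v_a = 236.7 m/s.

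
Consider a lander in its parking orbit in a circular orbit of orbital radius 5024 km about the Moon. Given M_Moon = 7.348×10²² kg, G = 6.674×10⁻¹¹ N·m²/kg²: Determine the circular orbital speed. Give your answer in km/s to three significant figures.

v ≈ 0.988 km/s

μ = GM = 6.674×10⁻¹¹ × 7.348×10²² = 4.904×10¹² m³/s².
r = 5024 km = 5.024×10⁶ m.
For a circular orbit v = √(μ/r) = √(4.904×10¹² / 5.024×10⁶) = √(9.761×10⁵) = 988.0 m/s.
That is 0.988 km/s.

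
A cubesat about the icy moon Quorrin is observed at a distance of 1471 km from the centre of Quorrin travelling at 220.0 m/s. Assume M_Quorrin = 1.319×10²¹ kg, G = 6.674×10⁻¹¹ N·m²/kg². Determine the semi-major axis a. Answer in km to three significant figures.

μ = GM = 6.674×10⁻¹¹ × 1.319×10²¹ = 8.803×10¹⁰ m³/s².
r = 1.471×10⁶ m.
Specific orbital energy ε = v²/2 − μ/r = (220.0)²/2 − 8.803×10¹⁰/1.471×10⁶ = -3.564×10⁴ J/kg.
Since ε = −μ/(2a), a = −μ/(2ε) = 1.235×10⁶ m = 1234.9 km.

a ≈ 1230 km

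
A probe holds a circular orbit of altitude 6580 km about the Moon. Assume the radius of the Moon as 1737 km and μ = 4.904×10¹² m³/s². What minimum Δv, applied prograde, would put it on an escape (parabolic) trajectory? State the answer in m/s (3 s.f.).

Δv ≈ 318 m/s

r = 1737 + 6580 = 8317.0 km = 8.3170×10⁶ m.
Circular speed v_c = √(μ/r) = 767.9 m/s.
Escape speed v_esc = √(2μ/r) = √2 × v_c = 1086 m/s.
Δv = v_esc − v_c = 318.1 m/s.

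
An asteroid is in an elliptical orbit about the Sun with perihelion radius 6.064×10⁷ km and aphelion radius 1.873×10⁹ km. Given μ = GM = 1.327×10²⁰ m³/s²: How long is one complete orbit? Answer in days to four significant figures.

T ≈ 6001 days

Semi-major axis a = (r_p + r_a)/2 = (6.0640×10⁷ + 1.8730×10⁹)/2 = 9.6682×10⁸ km = 9.668×10¹¹ m.
By Kepler's third law T = 2π√(a³/μ) = 2π × 8.252×10⁷ = 5.185×10⁸ s.
= 6001 days.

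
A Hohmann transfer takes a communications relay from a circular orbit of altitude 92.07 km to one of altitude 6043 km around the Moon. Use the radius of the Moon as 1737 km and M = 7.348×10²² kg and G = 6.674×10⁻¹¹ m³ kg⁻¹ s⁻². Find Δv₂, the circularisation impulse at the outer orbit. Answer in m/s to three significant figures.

Δv ≈ 304 m/s

μ = GM = 6.674×10⁻¹¹ × 7.348×10²² = 4.904×10¹² m³/s².
r₁ = 1737 + 92.07 = 1829.1 km = 1.8291×10⁶ m.
r₂ = 1737 + 6043 = 7780.0 km = 7.7800×10⁶ m.
Transfer ellipse a_t = (r₁ + r₂)/2 = 4.805×10⁶ m.
At r₁: circular v_c1 = √(μ/r₁) = 1637 m/s; transfer-perilune v_p = √[μ(2/r₁ − 1/a_t)] = 2084 m/s.
At r₂: circular v_c2 = √(μ/r₂) = 793.9 m/s; transfer-apolune v_a = √[μ(2/r₂ − 1/a_t)] = 489.9 m/s.
Δv₂ = v_c2 − v_a = 304.1 m/s.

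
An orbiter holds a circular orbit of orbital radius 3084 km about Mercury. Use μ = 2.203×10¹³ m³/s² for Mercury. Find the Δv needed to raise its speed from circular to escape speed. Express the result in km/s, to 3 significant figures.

Δv ≈ 1.11 km/s

r = 3084 km = 3.084×10⁶ m.
Circular speed v_c = √(μ/r) = 2673 m/s.
Escape speed v_esc = √(2μ/r) = √2 × v_c = 3780 m/s.
Δv = v_esc − v_c = 1107 m/s = 1.107 km/s.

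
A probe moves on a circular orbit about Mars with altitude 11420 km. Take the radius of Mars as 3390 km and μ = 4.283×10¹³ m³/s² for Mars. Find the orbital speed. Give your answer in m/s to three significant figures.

r = 3390 + 11420 = 14810 km = 1.4810×10⁷ m.
For a circular orbit v = √(μ/r) = √(4.283×10¹³ / 1.481×10⁷) = √(2.892×10⁶) = 1701 m/s.

v ≈ 1700 m/s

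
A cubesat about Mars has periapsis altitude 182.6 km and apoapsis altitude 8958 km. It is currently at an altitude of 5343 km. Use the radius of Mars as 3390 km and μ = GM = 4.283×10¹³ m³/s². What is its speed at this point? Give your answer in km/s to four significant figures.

r_p = 3390 + 182.6 = 3572.6 km = 3.5726×10⁶ m.
r_a = 3390 + 8958 = 12348 km = 1.2348×10⁷ m.
r = 3390 + 5343 = 8733.0 km = 8.733×10⁶ m.
Semi-major axis a = (r_p + r_a)/2 = 7960.3 km = 7.960×10⁶ m.
Vis-viva: v² = μ(2/r − 1/a) = 4.283×10¹³ × (2.290×10⁻⁷ − 1.256×10⁻⁷) = 4.428×10⁶ m²/s².
v = 2104 m/s = 2.104 km/s.

v ≈ 2.104 km/s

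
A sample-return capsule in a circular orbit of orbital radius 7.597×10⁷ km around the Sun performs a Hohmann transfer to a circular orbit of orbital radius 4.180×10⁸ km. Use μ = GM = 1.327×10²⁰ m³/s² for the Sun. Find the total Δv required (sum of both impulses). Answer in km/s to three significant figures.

Δv_total ≈ 20.5 km/s

r₁ = 7.597×10⁷ km = 7.597×10¹⁰ m.
r₂ = 4.180×10⁸ km = 4.180×10¹¹ m.
Transfer ellipse a_t = (r₁ + r₂)/2 = 2.470×10¹¹ m.
At r₁: circular v_c1 = √(μ/r₁) = 41790 m/s; transfer-perihelion v_p = √[μ(2/r₁ − 1/a_t)] = 54370 m/s.
Δv₁ = v_p − v_c1 = 12580 m/s.
At r₂: circular v_c2 = √(μ/r₂) = 17820 m/s; transfer-aphelion v_a = √[μ(2/r₂ − 1/a_t)] = 9882 m/s.
Δv₂ = v_c2 − v_a = 7936 m/s.
Total Δv = Δv₁ + Δv₂ = 20510 m/s = 20.51 km/s.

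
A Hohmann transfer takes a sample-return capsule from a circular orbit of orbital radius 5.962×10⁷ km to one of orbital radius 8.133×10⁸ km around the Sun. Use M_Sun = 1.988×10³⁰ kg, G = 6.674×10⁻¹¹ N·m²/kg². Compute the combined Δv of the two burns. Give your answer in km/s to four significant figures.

μ = GM = 6.674×10⁻¹¹ × 1.988×10³⁰ = 1.327×10²⁰ m³/s².
r₁ = 5.962×10⁷ km = 5.962×10¹⁰ m.
r₂ = 8.133×10⁸ km = 8.133×10¹¹ m.
Transfer ellipse a_t = (r₁ + r₂)/2 = 4.365×10¹¹ m.
At r₁: circular v_c1 = √(μ/r₁) = 47170 m/s; transfer-perihelion v_p = √[μ(2/r₁ − 1/a_t)] = 64400 m/s.
Δv₁ = v_p − v_c1 = 17220 m/s.
At r₂: circular v_c2 = √(μ/r₂) = 12770 m/s; transfer-aphelion v_a = √[μ(2/r₂ − 1/a_t)] = 4721 m/s.
Δv₂ = v_c2 − v_a = 8052 m/s.
Total Δv = Δv₁ + Δv₂ = 25270 m/s = 25.27 km/s.

Δv_total ≈ 25.27 km/s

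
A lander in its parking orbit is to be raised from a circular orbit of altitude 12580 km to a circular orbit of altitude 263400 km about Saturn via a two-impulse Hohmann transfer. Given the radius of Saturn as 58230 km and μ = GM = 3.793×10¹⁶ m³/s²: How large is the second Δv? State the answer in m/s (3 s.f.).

r₁ = 58230 + 12580 = 70810 km = 7.0810×10⁷ m.
r₂ = 58230 + 263400 = 321630 km = 3.2163×10⁸ m.
Transfer ellipse a_t = (r₁ + r₂)/2 = 1.962×10⁸ m.
At r₁: circular v_c1 = √(μ/r₁) = 23140 m/s; transfer-perikrone v_p = √[μ(2/r₁ − 1/a_t)] = 29630 m/s.
At r₂: circular v_c2 = √(μ/r₂) = 10860 m/s; transfer-apokrone v_a = √[μ(2/r₂ − 1/a_t)] = 6524 m/s.
Δv₂ = v_c2 − v_a = 4336 m/s.

Δv ≈ 4340 m/s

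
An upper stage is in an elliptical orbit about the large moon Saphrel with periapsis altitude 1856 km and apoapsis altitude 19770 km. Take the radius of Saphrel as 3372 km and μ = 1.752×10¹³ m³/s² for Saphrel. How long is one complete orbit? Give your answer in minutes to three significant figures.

r_p = 3372 + 1856 = 5228.0 km = 5.2280×10⁶ m.
r_a = 3372 + 19770 = 23142 km = 2.3142×10⁷ m.
Semi-major axis a = (r_p + r_a)/2 = (5228.0 + 23142)/2 = 14185 km = 1.418×10⁷ m.
By Kepler's third law T = 2π√(a³/μ) = 2π × 1.276×10⁴ = 8.020×10⁴ s.
= 1337 minutes.

T ≈ 1340 minutes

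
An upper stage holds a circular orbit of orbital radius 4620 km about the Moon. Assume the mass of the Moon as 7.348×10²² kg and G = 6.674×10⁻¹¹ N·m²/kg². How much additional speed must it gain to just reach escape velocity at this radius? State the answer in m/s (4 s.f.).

μ = GM = 6.674×10⁻¹¹ × 7.348×10²² = 4.904×10¹² m³/s².
r = 4620 km = 4.620×10⁶ m.
Circular speed v_c = √(μ/r) = 1030 m/s.
Escape speed v_esc = √(2μ/r) = √2 × v_c = 1457 m/s.
Δv = v_esc − v_c = 426.8 m/s.

Δv ≈ 426.8 m/s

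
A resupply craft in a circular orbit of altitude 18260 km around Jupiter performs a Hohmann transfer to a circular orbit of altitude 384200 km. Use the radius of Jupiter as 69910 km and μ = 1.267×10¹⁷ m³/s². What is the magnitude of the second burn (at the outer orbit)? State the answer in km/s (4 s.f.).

Δv ≈ 7.178 km/s

r₁ = 69910 + 18260 = 88170 km = 8.8170×10⁷ m.
r₂ = 69910 + 384200 = 454110 km = 4.5411×10⁸ m.
Transfer ellipse a_t = (r₁ + r₂)/2 = 2.711×10⁸ m.
At r₁: circular v_c1 = √(μ/r₁) = 37910 m/s; transfer-perijove v_p = √[μ(2/r₁ − 1/a_t)] = 49060 m/s.
At r₂: circular v_c2 = √(μ/r₂) = 16700 m/s; transfer-apojove v_a = √[μ(2/r₂ − 1/a_t)] = 9525 m/s.
Δv₂ = v_c2 − v_a = 7178 m/s.
= 7.178 km/s.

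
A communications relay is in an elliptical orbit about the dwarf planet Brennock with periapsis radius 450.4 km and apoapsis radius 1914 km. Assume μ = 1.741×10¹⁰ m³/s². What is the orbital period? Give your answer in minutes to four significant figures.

Semi-major axis a = (r_p + r_a)/2 = (450.40 + 1914.0)/2 = 1182.2 km = 1.182×10⁶ m.
By Kepler's third law T = 2π√(a³/μ) = 2π × 9.742×10³ = 6.121×10⁴ s.
= 1020 minutes.

T ≈ 1020 minutes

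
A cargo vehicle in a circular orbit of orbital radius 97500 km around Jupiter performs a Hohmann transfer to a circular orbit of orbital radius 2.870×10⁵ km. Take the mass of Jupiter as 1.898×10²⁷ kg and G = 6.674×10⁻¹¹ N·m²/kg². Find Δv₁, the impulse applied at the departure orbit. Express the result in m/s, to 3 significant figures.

μ = GM = 6.674×10⁻¹¹ × 1.898×10²⁷ = 1.267×10¹⁷ m³/s².
r₁ = 97500 km = 9.750×10⁷ m.
r₂ = 2.870×10⁵ km = 2.870×10⁸ m.
Transfer ellipse a_t = (r₁ + r₂)/2 = 1.922×10⁸ m.
At r₁: circular v_c1 = √(μ/r₁) = 36040 m/s; transfer-perijove v_p = √[μ(2/r₁ − 1/a_t)] = 44040 m/s.
Δv₁ = v_p − v_c1 = 7995 m/s.

Δv ≈ 8000 m/s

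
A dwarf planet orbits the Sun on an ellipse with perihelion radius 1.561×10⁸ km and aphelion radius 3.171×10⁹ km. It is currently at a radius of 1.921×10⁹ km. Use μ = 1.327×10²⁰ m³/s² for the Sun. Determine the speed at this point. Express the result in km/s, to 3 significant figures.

Semi-major axis a = (r_p + r_a)/2 = 1.6636×10⁹ km = 1.664×10¹² m.
Vis-viva: v² = μ(2/r − 1/a) = 1.327×10²⁰ × (1.041×10⁻¹² − 6.011×10⁻¹³) = 5.839×10⁷ m²/s².
v = 7641 m/s = 7.641 km/s.

v ≈ 7.64 km/s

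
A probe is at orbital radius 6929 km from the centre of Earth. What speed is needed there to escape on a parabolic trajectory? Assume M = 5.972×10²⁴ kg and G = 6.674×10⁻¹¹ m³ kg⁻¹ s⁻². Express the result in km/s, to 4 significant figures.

μ = GM = 6.674×10⁻¹¹ × 5.972×10²⁴ = 3.986×10¹⁴ m³/s².
r = 6929 km = 6.929×10⁶ m.
Escape speed v_esc = √(2μ/r) = √(2 × 3.986×10¹⁴ / 6.929×10⁶) = √(1.150×10⁸) = 10730 m/s.
= 10.73 km/s.

v_esc ≈ 10.73 km/s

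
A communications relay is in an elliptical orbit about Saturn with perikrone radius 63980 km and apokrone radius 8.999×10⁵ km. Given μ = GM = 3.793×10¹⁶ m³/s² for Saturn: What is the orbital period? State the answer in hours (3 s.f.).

T ≈ 94.8 hours

Semi-major axis a = (r_p + r_a)/2 = (63980 + 8.9990×10⁵)/2 = 4.8194×10⁵ km = 4.819×10⁸ m.
By Kepler's third law T = 2π√(a³/μ) = 2π × 5.432×10⁴ = 3.413×10⁵ s.
= 94.81 hours.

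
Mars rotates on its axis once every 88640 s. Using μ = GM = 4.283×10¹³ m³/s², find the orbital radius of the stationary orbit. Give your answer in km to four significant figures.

A synchronous orbit has period T, so by Kepler's third law a = (μT²/4π²)^(1/3).
μT²/4π² = 4.283×10¹³ × (8.864×10⁴)² / 39.48 = 8.524×10²¹ m³.
a = 2.043×10⁷ m = 20428 km.

r_sync ≈ 20430 km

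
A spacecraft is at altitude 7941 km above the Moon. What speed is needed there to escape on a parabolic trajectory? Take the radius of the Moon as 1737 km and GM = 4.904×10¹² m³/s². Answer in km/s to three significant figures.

v_esc ≈ 1.01 km/s

r = 1737 + 7941 = 9678.0 km = 9.6780×10⁶ m.
Escape speed v_esc = √(2μ/r) = √(2 × 4.904×10¹² / 9.678×10⁶) = √(1.013×10⁶) = 1007 m/s.
= 1.007 km/s.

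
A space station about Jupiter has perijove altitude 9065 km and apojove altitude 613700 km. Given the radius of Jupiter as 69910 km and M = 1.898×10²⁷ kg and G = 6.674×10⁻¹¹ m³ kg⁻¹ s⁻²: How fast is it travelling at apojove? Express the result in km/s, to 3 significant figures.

μ = GM = 6.674×10⁻¹¹ × 1.898×10²⁷ = 1.267×10¹⁷ m³/s².
r_p = 69910 + 9065 = 78975 km = 7.8975×10⁷ m.
r_a = 69910 + 613700 = 683610 km = 6.8361×10⁸ m.
Semi-major axis a = (r_p + r_a)/2 = 3.8129×10⁵ km = 3.813×10⁸ m.
Vis-viva: v² = μ(2/r − 1/a) = 1.267×10¹⁷ × (2.926×10⁻⁹ − 2.623×10⁻⁹) = 3.838×10⁷ m²/s².
v = 6195 m/s = 6.195 km/s.

v ≈ 6.20 km/s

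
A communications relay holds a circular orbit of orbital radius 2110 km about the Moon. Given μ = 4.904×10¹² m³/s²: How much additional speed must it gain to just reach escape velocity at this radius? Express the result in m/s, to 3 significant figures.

r = 2110 km = 2.110×10⁶ m.
Circular speed v_c = √(μ/r) = 1525 m/s.
Escape speed v_esc = √(2μ/r) = √2 × v_c = 2156 m/s.
Δv = v_esc − v_c = 631.5 m/s.

Δv ≈ 631 m/s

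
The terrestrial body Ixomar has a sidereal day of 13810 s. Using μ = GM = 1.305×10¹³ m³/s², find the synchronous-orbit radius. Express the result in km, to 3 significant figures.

A synchronous orbit has period T, so by Kepler's third law a = (μT²/4π²)^(1/3).
μT²/4π² = 1.305×10¹³ × (1.381×10⁴)² / 39.48 = 6.304×10¹⁹ m³.
a = 3.980×10⁶ m = 3980.0 km.

r_sync ≈ 3980 km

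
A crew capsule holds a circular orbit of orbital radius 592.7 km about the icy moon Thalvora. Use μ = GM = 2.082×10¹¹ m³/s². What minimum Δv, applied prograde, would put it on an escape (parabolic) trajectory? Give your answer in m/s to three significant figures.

r = 592.7 km = 5.927×10⁵ m.
Circular speed v_c = √(μ/r) = 592.7 m/s.
Escape speed v_esc = √(2μ/r) = √2 × v_c = 838.2 m/s.
Δv = v_esc − v_c = 245.5 m/s.

Δv ≈ 245 m/s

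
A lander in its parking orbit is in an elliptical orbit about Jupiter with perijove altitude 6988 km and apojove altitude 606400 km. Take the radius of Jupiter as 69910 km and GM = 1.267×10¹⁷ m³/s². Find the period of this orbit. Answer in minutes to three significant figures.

T ≈ 2150 minutes

r_p = 69910 + 6988 = 76898 km = 7.6898×10⁷ m.
r_a = 69910 + 606400 = 676310 km = 6.7631×10⁸ m.
Semi-major axis a = (r_p + r_a)/2 = (76898 + 6.7631×10⁵)/2 = 3.7660×10⁵ km = 3.766×10⁸ m.
By Kepler's third law T = 2π√(a³/μ) = 2π × 2.053×10⁴ = 1.290×10⁵ s.
= 2150 minutes.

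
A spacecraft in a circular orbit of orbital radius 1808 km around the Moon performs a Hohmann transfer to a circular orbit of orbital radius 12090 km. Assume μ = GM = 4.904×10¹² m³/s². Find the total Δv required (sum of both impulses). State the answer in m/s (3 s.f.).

r₁ = 1808 km = 1.808×10⁶ m.
r₂ = 12090 km = 1.209×10⁷ m.
Transfer ellipse a_t = (r₁ + r₂)/2 = 6.949×10⁶ m.
At r₁: circular v_c1 = √(μ/r₁) = 1647 m/s; transfer-perilune v_p = √[μ(2/r₁ − 1/a_t)] = 2172 m/s.
Δv₁ = v_p − v_c1 = 525.4 m/s.
At r₂: circular v_c2 = √(μ/r₂) = 636.9 m/s; transfer-apolune v_a = √[μ(2/r₂ − 1/a_t)] = 324.9 m/s.
Δv₂ = v_c2 − v_a = 312.0 m/s.
Total Δv = Δv₁ + Δv₂ = 837.4 m/s.

Δv_total ≈ 837 m/s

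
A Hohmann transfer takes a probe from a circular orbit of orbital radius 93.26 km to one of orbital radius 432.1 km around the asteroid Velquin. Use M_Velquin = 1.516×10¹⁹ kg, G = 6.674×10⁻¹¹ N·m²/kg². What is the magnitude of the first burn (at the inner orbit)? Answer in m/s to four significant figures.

μ = GM = 6.674×10⁻¹¹ × 1.516×10¹⁹ = 1.012×10⁹ m³/s².
r₁ = 93.26 km = 9.326×10⁴ m.
r₂ = 432.1 km = 4.321×10⁵ m.
Transfer ellipse a_t = (r₁ + r₂)/2 = 2.627×10⁵ m.
At r₁: circular v_c1 = √(μ/r₁) = 104.2 m/s; transfer-periapsis v_p = √[μ(2/r₁ − 1/a_t)] = 133.6 m/s.
Δv₁ = v_p − v_c1 = 29.43 m/s.

Δv ≈ 29.43 m/s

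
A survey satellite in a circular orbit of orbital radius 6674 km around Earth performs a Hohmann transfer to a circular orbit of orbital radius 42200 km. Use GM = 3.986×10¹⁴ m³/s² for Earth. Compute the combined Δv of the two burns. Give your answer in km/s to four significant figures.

Δv_total ≈ 3.895 km/s

r₁ = 6674 km = 6.674×10⁶ m.
r₂ = 42200 km = 4.220×10⁷ m.
Transfer ellipse a_t = (r₁ + r₂)/2 = 2.444×10⁷ m.
At r₁: circular v_c1 = √(μ/r₁) = 7728 m/s; transfer-perigee v_p = √[μ(2/r₁ − 1/a_t)] = 10160 m/s.
Δv₁ = v_p − v_c1 = 2428 m/s.
At r₂: circular v_c2 = √(μ/r₂) = 3073 m/s; transfer-apogee v_a = √[μ(2/r₂ − 1/a_t)] = 1606 m/s.
Δv₂ = v_c2 − v_a = 1467 m/s.
Total Δv = Δv₁ + Δv₂ = 3895 m/s = 3.895 km/s.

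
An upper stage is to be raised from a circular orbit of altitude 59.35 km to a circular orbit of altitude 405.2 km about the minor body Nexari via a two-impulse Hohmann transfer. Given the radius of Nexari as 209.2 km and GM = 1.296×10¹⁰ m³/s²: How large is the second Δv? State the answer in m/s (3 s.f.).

Δv ≈ 32.0 m/s

r₁ = 209.2 + 59.35 = 268.55 km = 2.6855×10⁵ m.
r₂ = 209.2 + 405.2 = 614.40 km = 6.1440×10⁵ m.
Transfer ellipse a_t = (r₁ + r₂)/2 = 4.415×10⁵ m.
At r₁: circular v_c1 = √(μ/r₁) = 219.7 m/s; transfer-periapsis v_p = √[μ(2/r₁ − 1/a_t)] = 259.2 m/s.
At r₂: circular v_c2 = √(μ/r₂) = 145.2 m/s; transfer-apoapsis v_a = √[μ(2/r₂ − 1/a_t)] = 113.3 m/s.
Δv₂ = v_c2 − v_a = 31.96 m/s.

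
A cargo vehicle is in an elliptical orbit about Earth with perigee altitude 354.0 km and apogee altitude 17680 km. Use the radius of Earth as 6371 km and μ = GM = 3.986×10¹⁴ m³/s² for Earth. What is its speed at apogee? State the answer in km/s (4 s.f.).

v ≈ 2.691 km/s

r_p = 6371 + 354.0 = 6725.0 km = 6.7250×10⁶ m.
r_a = 6371 + 17680 = 24051 km = 2.4051×10⁷ m.
Semi-major axis a = (r_p + r_a)/2 = 15388 km = 1.539×10⁷ m.
Vis-viva: v² = μ(2/r − 1/a) = 3.986×10¹⁴ × (8.316×10⁻⁸ − 6.499×10⁻⁸) = 7.243×10⁶ m²/s².
v = 2691 m/s = 2.691 km/s.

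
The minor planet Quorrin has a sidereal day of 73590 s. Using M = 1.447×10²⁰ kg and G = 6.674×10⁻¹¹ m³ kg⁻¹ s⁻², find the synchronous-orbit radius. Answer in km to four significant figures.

μ = GM = 6.674×10⁻¹¹ × 1.447×10²⁰ = 9.657×10⁹ m³/s².
A synchronous orbit has period T, so by Kepler's third law a = (μT²/4π²)^(1/3).
μT²/4π² = 9.657×10⁹ × (7.359×10⁴)² / 39.48 = 1.325×10¹⁸ m³.
a = 1.098×10⁶ m = 1098.3 km.

r_sync ≈ 1098 km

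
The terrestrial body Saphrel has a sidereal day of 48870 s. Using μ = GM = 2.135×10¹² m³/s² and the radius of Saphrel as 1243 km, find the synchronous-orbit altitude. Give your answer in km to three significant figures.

h_sync ≈ 3810 km

A synchronous orbit has period T, so by Kepler's third law a = (μT²/4π²)^(1/3).
μT²/4π² = 2.135×10¹² × (4.887×10⁴)² / 39.48 = 1.292×10²⁰ m³.
a = 5.055×10⁶ m = 5054.8 km.
Altitude h = a − R = 5054.8 − 1243 = 3811.8 km.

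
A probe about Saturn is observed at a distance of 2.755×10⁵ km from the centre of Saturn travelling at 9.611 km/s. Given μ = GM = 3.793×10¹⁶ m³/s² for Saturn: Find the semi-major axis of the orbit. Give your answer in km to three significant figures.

r = 2.755×10⁸ m.
Vis-viva rearranged: 1/a = 2/r − v²/μ = 7.260×10⁻⁹ − 2.435×10⁻⁹ = 4.824×10⁻⁹ m⁻¹.
a = 2.073×10⁸ m = 2.0729×10⁵ km.

a ≈ 2.07×10⁵ km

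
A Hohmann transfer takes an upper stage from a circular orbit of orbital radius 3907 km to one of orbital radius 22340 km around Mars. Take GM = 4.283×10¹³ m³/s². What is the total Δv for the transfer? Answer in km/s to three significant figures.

Δv_total ≈ 1.64 km/s

r₁ = 3907 km = 3.907×10⁶ m.
r₂ = 22340 km = 2.234×10⁷ m.
Transfer ellipse a_t = (r₁ + r₂)/2 = 1.312×10⁷ m.
At r₁: circular v_c1 = √(μ/r₁) = 3311 m/s; transfer-periapsis v_p = √[μ(2/r₁ − 1/a_t)] = 4320 m/s.
Δv₁ = v_p − v_c1 = 1009 m/s.
At r₂: circular v_c2 = √(μ/r₂) = 1385 m/s; transfer-apoapsis v_a = √[μ(2/r₂ − 1/a_t)] = 755.5 m/s.
Δv₂ = v_c2 − v_a = 629.1 m/s.
Total Δv = Δv₁ + Δv₂ = 1638 m/s = 1.638 km/s.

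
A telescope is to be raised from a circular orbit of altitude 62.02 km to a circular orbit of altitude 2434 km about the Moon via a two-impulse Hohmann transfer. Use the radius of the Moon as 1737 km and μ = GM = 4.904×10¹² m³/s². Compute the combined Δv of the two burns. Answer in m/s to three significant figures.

r₁ = 1737 + 62.02 = 1799.0 km = 1.7990×10⁶ m.
r₂ = 1737 + 2434 = 4171.0 km = 4.1710×10⁶ m.
Transfer ellipse a_t = (r₁ + r₂)/2 = 2.985×10⁶ m.
At r₁: circular v_c1 = √(μ/r₁) = 1651 m/s; transfer-perilune v_p = √[μ(2/r₁ − 1/a_t)] = 1952 m/s.
Δv₁ = v_p − v_c1 = 300.6 m/s.
At r₂: circular v_c2 = √(μ/r₂) = 1084 m/s; transfer-apolune v_a = √[μ(2/r₂ − 1/a_t)] = 841.8 m/s.
Δv₂ = v_c2 − v_a = 242.5 m/s.
Total Δv = Δv₁ + Δv₂ = 543.2 m/s.

Δv_total ≈ 543 m/s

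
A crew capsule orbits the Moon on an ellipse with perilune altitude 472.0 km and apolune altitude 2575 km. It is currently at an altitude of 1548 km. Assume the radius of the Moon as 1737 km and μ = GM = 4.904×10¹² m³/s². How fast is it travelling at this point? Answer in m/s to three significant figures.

r_p = 1737 + 472.0 = 2209.0 km = 2.2090×10⁶ m.
r_a = 1737 + 2575 = 4312.0 km = 4.3120×10⁶ m.
r = 1737 + 1548 = 3285.0 km = 3.285×10⁶ m.
Semi-major axis a = (r_p + r_a)/2 = 3260.5 km = 3.260×10⁶ m.
Vis-viva: v² = μ(2/r − 1/a) = 4.904×10¹² × (6.088×10⁻⁷ − 3.067×10⁻⁷) = 1.482×10⁶ m²/s².
v = 1217 m/s.

v ≈ 1220 m/s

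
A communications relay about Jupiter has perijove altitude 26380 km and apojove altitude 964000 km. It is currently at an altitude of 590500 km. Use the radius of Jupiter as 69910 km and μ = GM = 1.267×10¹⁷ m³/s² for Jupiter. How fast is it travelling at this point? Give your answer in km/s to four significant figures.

v ≈ 12.63 km/s

r_p = 69910 + 26380 = 96290 km = 9.6290×10⁷ m.
r_a = 69910 + 964000 = 1033900 km = 1.0339×10⁹ m.
r = 69910 + 590500 = 6.6041×10⁵ km = 6.604×10⁸ m.
Semi-major axis a = (r_p + r_a)/2 = 5.6510×10⁵ km = 5.651×10⁸ m.
Vis-viva: v² = μ(2/r − 1/a) = 1.267×10¹⁷ × (3.028×10⁻⁹ − 1.770×10⁻⁹) = 1.595×10⁸ m²/s².
v = 12630 m/s = 12.63 km/s.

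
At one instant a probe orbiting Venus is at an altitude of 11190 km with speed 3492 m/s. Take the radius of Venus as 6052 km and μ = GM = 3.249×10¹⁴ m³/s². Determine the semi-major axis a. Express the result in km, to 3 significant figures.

a ≈ 12700 km

r = 6052 + 11190 = 17242 km = 1.724×10⁷ m.
Specific orbital energy ε = v²/2 − μ/r = (3492)²/2 − 3.249×10¹⁴/1.724×10⁷ = -1.275×10⁷ J/kg.
Since ε = −μ/(2a), a = −μ/(2ε) = 1.274×10⁷ m = 12745 km.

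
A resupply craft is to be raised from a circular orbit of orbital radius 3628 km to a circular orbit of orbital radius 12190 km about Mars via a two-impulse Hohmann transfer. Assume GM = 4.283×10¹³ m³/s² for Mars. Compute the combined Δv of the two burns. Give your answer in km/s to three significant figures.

Δv_total ≈ 1.43 km/s

r₁ = 3628 km = 3.628×10⁶ m.
r₂ = 12190 km = 1.219×10⁷ m.
Transfer ellipse a_t = (r₁ + r₂)/2 = 7.909×10⁶ m.
At r₁: circular v_c1 = √(μ/r₁) = 3436 m/s; transfer-periapsis v_p = √[μ(2/r₁ − 1/a_t)] = 4266 m/s.
Δv₁ = v_p − v_c1 = 829.7 m/s.
At r₂: circular v_c2 = √(μ/r₂) = 1874 m/s; transfer-apoapsis v_a = √[μ(2/r₂ − 1/a_t)] = 1270 m/s.
Δv₂ = v_c2 − v_a = 604.9 m/s.
Total Δv = Δv₁ + Δv₂ = 1435 m/s = 1.435 km/s.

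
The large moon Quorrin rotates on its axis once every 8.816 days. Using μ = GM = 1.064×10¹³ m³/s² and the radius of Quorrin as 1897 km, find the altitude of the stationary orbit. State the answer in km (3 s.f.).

h_sync ≈ 52000 km

T = 8.816 days = 7.617×10⁵ s.
A synchronous orbit has period T, so by Kepler's third law a = (μT²/4π²)^(1/3).
μT²/4π² = 1.064×10¹³ × (7.617×10⁵)² / 39.48 = 1.564×10²³ m³.
a = 5.387×10⁷ m = 53875 km.
Altitude h = a − R = 53875 − 1897 = 51978 km.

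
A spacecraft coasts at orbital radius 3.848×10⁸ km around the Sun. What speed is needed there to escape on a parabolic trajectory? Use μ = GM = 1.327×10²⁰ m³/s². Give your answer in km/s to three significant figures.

r = 3.848×10⁸ km = 3.848×10¹¹ m.
Escape speed v_esc = √(2μ/r) = √(2 × 1.327×10²⁰ / 3.848×10¹¹) = √(6.897×10⁸) = 26260 m/s.
= 26.26 km/s.

v_esc ≈ 26.3 km/s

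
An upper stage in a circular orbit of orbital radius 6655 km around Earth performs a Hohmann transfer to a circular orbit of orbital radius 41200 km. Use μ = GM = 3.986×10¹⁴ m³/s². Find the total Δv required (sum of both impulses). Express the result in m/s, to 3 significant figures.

r₁ = 6655 km = 6.655×10⁶ m.
r₂ = 41200 km = 4.120×10⁷ m.
Transfer ellipse a_t = (r₁ + r₂)/2 = 2.393×10⁷ m.
At r₁: circular v_c1 = √(μ/r₁) = 7739 m/s; transfer-perigee v_p = √[μ(2/r₁ − 1/a_t)] = 10160 m/s.
Δv₁ = v_p − v_c1 = 2416 m/s.
At r₂: circular v_c2 = √(μ/r₂) = 3110 m/s; transfer-apogee v_a = √[μ(2/r₂ − 1/a_t)] = 1640 m/s.
Δv₂ = v_c2 − v_a = 1470 m/s.
Total Δv = Δv₁ + Δv₂ = 3886 m/s.

Δv_total ≈ 3890 m/s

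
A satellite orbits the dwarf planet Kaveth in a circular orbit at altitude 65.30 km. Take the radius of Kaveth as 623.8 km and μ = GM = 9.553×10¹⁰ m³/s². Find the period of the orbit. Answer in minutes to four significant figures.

T ≈ 193.8 minutes

r = 623.8 + 65.30 = 689.10 km = 6.8910×10⁵ m.
Kepler's third law: T = 2π√(r³/μ) = 2π√((6.891×10⁵)³ / 9.553×10¹⁰).
r³/μ = 3.425×10⁶ s², so T = 2π × 1.851×10³ = 1.163×10⁴ s.
Converting: 1.163×10⁴ s ÷ 60.00 = 193.8 minutes.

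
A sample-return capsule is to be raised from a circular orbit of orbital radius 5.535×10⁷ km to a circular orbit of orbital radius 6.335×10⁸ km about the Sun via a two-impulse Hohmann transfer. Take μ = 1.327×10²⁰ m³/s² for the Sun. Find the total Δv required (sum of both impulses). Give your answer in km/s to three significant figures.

Δv_total ≈ 26.1 km/s

r₁ = 5.535×10⁷ km = 5.535×10¹⁰ m.
r₂ = 6.335×10⁸ km = 6.335×10¹¹ m.
Transfer ellipse a_t = (r₁ + r₂)/2 = 3.444×10¹¹ m.
At r₁: circular v_c1 = √(μ/r₁) = 48960 m/s; transfer-perihelion v_p = √[μ(2/r₁ − 1/a_t)] = 66410 m/s.
Δv₁ = v_p − v_c1 = 17440 m/s.
At r₂: circular v_c2 = √(μ/r₂) = 14470 m/s; transfer-aphelion v_a = √[μ(2/r₂ − 1/a_t)] = 5802 m/s.
Δv₂ = v_c2 − v_a = 8671 m/s.
Total Δv = Δv₁ + Δv₂ = 26110 m/s = 26.11 km/s.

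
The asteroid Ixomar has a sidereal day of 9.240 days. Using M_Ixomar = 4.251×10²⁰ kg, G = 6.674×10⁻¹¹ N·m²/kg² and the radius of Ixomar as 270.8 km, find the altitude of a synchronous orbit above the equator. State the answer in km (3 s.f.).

μ = GM = 6.674×10⁻¹¹ × 4.251×10²⁰ = 2.837×10¹⁰ m³/s².
T = 9.240 days = 7.983×10⁵ s.
A synchronous orbit has period T, so by Kepler's third law a = (μT²/4π²)^(1/3).
μT²/4π² = 2.837×10¹⁰ × (7.983×10⁵)² / 39.48 = 4.580×10²⁰ m³.
a = 7.708×10⁶ m = 7708.4 km.
Altitude h = a − R = 7708.4 − 270.8 = 7437.6 km.

h_sync ≈ 7440 km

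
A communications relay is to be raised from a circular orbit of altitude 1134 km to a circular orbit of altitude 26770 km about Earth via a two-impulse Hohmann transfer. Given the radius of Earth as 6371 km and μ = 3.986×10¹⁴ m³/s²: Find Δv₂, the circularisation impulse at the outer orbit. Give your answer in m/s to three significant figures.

Δv ≈ 1360 m/s

r₁ = 6371 + 1134 = 7505.0 km = 7.5050×10⁶ m.
r₂ = 6371 + 26770 = 33141 km = 3.3141×10⁷ m.
Transfer ellipse a_t = (r₁ + r₂)/2 = 2.032×10⁷ m.
At r₁: circular v_c1 = √(μ/r₁) = 7288 m/s; transfer-perigee v_p = √[μ(2/r₁ − 1/a_t)] = 9306 m/s.
At r₂: circular v_c2 = √(μ/r₂) = 3468 m/s; transfer-apogee v_a = √[μ(2/r₂ − 1/a_t)] = 2107 m/s.
Δv₂ = v_c2 − v_a = 1361 m/s.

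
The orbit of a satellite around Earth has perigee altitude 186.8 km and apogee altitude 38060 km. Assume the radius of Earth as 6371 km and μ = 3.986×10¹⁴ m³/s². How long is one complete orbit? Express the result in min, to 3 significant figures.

T ≈ 675 min

r_p = 6371 + 186.8 = 6557.8 km = 6.5578×10⁶ m.
r_a = 6371 + 38060 = 44431 km = 4.4431×10⁷ m.
Semi-major axis a = (r_p + r_a)/2 = (6557.8 + 44431)/2 = 25494 km = 2.549×10⁷ m.
By Kepler's third law T = 2π√(a³/μ) = 2π × 6.448×10³ = 4.051×10⁴ s.
= 675.2 min.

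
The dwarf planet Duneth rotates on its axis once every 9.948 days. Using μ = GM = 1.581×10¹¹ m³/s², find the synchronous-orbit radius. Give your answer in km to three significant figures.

T = 9.948 days = 8.595×10⁵ s.
A synchronous orbit has period T, so by Kepler's third law a = (μT²/4π²)^(1/3).
μT²/4π² = 1.581×10¹¹ × (8.595×10⁵)² / 39.48 = 2.958×10²¹ m³.
a = 1.436×10⁷ m = 14356 km.

r_sync ≈ 14400 km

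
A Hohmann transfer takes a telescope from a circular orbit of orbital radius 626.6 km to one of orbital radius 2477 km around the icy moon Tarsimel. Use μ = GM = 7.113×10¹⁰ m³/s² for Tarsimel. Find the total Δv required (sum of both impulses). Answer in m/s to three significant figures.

r₁ = 626.6 km = 6.266×10⁵ m.
r₂ = 2477 km = 2.477×10⁶ m.
Transfer ellipse a_t = (r₁ + r₂)/2 = 1.552×10⁶ m.
At r₁: circular v_c1 = √(μ/r₁) = 336.9 m/s; transfer-periapsis v_p = √[μ(2/r₁ − 1/a_t)] = 425.7 m/s.
Δv₁ = v_p − v_c1 = 88.75 m/s.
At r₂: circular v_c2 = √(μ/r₂) = 169.5 m/s; transfer-apoapsis v_a = √[μ(2/r₂ − 1/a_t)] = 107.7 m/s.
Δv₂ = v_c2 − v_a = 61.78 m/s.
Total Δv = Δv₁ + Δv₂ = 150.5 m/s.

Δv_total ≈ 151 m/s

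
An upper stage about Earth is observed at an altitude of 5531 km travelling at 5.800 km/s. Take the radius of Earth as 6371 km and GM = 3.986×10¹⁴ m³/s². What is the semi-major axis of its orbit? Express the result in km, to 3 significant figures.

a ≈ 12000 km

r = 6371 + 5531 = 11902 km = 1.190×10⁷ m.
Specific orbital energy ε = v²/2 − μ/r = (5800)²/2 − 3.986×10¹⁴/1.190×10⁷ = -1.667×10⁷ J/kg.
Since ε = −μ/(2a), a = −μ/(2ε) = 1.196×10⁷ m = 11955 km.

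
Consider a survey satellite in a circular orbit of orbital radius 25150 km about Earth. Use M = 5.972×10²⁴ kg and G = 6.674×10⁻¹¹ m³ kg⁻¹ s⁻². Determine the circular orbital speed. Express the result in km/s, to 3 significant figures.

μ = GM = 6.674×10⁻¹¹ × 5.972×10²⁴ = 3.986×10¹⁴ m³/s².
r = 25150 km = 2.515×10⁷ m.
For a circular orbit v = √(μ/r) = √(3.986×10¹⁴ / 2.515×10⁷) = √(1.585×10⁷) = 3981 m/s.
That is 3.981 km/s.

v ≈ 3.98 km/s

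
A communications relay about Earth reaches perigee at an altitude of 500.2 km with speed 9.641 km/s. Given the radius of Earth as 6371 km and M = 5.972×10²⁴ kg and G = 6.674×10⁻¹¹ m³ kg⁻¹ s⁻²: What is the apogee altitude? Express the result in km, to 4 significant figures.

apogee altitude ≈ 21320 km

μ = GM = 6.674×10⁻¹¹ × 5.972×10²⁴ = 3.986×10¹⁴ m³/s².
r_p = 6371 + 500.2 = 6871.2 km = 6.871×10⁶ m.
Specific energy ε = v²/2 − μ/r = -1.153×10⁷ J/kg, so a = −μ/(2ε) = 1.728×10⁷ m.
The apsides satisfy r_p + r_a = 2a, so the apogee radius is 2a − r_p = 2.769×10⁷ m = 27692 km.
Apogee altitude = 27692 − 6371 = 21321 km.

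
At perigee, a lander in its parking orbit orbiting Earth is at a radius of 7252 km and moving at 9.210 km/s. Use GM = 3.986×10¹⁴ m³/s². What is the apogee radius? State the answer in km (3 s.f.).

r_p = 7.252×10⁶ m.
Specific energy ε = v²/2 − μ/r = -1.255×10⁷ J/kg, so a = −μ/(2ε) = 1.588×10⁷ m.
The apsides satisfy r_p + r_a = 2a, so the apogee radius is 2a − r_p = 2.450×10⁷ m = 24504 km.

apogee radius ≈ 24500 km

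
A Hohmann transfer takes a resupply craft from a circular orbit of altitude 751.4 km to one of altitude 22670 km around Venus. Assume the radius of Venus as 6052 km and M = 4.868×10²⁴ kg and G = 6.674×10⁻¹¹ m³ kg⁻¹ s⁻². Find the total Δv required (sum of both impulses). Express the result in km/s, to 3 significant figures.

Δv_total ≈ 3.16 km/s

μ = GM = 6.674×10⁻¹¹ × 4.868×10²⁴ = 3.249×10¹⁴ m³/s².
r₁ = 6052 + 751.4 = 6803.4 km = 6.8034×10⁶ m.
r₂ = 6052 + 22670 = 28722 km = 2.8722×10⁷ m.
Transfer ellipse a_t = (r₁ + r₂)/2 = 1.776×10⁷ m.
At r₁: circular v_c1 = √(μ/r₁) = 6910 m/s; transfer-periapsis v_p = √[μ(2/r₁ − 1/a_t)] = 8787 m/s.
Δv₁ = v_p − v_c1 = 1877 m/s.
At r₂: circular v_c2 = √(μ/r₂) = 3363 m/s; transfer-apoapsis v_a = √[μ(2/r₂ − 1/a_t)] = 2081 m/s.
Δv₂ = v_c2 − v_a = 1282 m/s.
Total Δv = Δv₁ + Δv₂ = 3159 m/s = 3.159 km/s.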